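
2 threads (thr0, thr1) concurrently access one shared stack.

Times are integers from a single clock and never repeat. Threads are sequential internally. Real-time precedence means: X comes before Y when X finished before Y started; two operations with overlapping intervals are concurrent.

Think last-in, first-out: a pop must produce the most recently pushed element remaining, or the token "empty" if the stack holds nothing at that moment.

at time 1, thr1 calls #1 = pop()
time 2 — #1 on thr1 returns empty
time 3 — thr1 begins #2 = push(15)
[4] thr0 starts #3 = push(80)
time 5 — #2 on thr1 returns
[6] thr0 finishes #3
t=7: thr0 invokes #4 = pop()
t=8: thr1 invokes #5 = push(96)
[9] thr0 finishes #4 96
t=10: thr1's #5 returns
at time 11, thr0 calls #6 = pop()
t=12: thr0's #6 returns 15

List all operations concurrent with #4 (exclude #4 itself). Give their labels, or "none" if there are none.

#4 spans [7,9]: anything still running between times 7 and 9 counts as concurrent
#1 [1,2]: before
#2 [3,5]: before
#3 [4,6]: before
#5 [8,10]: concurrent
#6 [11,12]: after

#5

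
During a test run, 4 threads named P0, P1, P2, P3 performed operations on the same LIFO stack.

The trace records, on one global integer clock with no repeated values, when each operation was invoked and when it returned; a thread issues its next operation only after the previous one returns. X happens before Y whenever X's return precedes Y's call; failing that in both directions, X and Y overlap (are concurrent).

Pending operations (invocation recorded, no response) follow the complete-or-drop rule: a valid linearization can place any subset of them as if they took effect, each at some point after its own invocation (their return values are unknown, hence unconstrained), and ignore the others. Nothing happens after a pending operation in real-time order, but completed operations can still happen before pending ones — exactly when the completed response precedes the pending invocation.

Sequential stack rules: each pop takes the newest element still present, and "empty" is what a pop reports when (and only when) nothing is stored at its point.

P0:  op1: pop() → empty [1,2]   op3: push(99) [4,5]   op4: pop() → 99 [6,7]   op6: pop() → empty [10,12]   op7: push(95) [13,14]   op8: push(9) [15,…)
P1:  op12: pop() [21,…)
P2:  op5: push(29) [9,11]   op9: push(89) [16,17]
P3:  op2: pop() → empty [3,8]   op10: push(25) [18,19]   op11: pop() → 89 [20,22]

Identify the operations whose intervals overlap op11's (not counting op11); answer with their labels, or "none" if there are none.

op12, op8

concurrent with op11 ([20,22]): every op whose interval crosses 20..22
op1 [1,2]: before
op2 [3,8]: before
op3 [4,5]: before
op4 [6,7]: before
op5 [9,11]: before
op6 [10,12]: before
op7 [13,14]: before
op8 [15,…): concurrent
op9 [16,17]: before
op10 [18,19]: before
op12 [21,…): concurrent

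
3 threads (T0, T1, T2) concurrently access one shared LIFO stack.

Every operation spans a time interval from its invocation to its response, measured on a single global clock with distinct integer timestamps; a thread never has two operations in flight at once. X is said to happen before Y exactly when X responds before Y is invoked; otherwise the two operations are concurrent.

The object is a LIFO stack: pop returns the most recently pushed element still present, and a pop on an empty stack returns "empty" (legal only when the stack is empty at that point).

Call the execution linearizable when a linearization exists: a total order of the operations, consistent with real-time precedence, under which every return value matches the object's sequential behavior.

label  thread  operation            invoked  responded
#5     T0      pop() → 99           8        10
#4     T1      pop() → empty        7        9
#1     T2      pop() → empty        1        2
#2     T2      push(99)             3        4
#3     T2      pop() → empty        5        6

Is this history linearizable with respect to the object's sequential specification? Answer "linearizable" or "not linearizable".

not linearizable

through event 5 a valid linearization exists; event 6 (#3 responding at time 6) ends that
the completed operations (3 total) allow one real-time order; the LIFO stack replay rejects it
sample order #1, #2, #3 stalls at step 3 — #3 pop() → empty has no legal effect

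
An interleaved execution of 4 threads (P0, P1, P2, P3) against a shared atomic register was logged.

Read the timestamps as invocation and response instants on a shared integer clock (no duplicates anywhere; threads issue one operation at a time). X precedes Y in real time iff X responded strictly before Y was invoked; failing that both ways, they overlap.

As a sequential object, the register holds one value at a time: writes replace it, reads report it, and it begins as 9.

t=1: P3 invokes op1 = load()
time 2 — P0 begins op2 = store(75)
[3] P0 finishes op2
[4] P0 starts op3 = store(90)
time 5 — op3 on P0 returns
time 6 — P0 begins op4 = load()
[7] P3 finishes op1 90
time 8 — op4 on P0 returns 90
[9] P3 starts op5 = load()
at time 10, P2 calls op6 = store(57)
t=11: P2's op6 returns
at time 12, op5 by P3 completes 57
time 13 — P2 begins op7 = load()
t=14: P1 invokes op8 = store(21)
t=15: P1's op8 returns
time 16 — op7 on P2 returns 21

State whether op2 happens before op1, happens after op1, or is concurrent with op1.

op2 spans [2,3], op1 spans [1,7]
the intervals overlap in both directions

concurrent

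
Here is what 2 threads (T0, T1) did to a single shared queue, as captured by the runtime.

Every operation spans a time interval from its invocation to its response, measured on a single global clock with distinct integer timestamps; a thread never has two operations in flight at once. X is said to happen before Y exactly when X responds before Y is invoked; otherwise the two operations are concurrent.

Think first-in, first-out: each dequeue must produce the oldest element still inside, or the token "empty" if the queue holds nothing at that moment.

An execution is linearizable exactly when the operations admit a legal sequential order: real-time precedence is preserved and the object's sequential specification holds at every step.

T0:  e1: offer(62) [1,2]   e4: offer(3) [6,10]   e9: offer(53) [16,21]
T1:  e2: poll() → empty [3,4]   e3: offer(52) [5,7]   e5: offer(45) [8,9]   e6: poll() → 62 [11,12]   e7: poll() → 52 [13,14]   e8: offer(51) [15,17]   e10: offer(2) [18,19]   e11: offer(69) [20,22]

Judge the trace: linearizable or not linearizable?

not linearizable

already the first 4 events (up to e2's response at time 4) admit no linearization; the first 3 still do
exactly one order of the 2 completed ops respects real time; the queue replay fails
take e1, e2: step 2 already fails, because e2 poll() → empty cannot occur there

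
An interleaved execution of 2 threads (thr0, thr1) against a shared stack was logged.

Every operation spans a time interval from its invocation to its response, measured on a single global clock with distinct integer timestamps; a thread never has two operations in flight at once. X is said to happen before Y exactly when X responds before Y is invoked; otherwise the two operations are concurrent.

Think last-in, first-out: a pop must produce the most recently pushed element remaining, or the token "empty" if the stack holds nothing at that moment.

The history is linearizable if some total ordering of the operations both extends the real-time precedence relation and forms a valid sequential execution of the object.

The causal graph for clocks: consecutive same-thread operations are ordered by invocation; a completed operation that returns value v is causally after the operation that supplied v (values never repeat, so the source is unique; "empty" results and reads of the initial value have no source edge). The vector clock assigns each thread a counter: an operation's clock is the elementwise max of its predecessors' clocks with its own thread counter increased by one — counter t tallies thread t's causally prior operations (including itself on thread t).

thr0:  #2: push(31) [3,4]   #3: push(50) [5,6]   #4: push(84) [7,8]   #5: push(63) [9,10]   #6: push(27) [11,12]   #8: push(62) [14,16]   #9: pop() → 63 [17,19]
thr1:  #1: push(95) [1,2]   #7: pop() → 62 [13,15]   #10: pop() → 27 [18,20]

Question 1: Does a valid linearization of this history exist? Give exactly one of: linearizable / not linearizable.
linearizable

one valid linearization: #1, #2, #3, #4, #5, #6, #8, #7, #10, #9
after step 1 (#1 push(95)): stack <95>
after step 2 (#2 push(31)): stack <95,31>
after step 3 (#3 push(50)): stack <95,31,50>
after step 4 (#4 push(84)): stack <95,31,50,84>
after step 5 (#5 push(63)): stack <95,31,50,84,63>
after step 6 (#6 push(27)): stack <95,31,50,84,63,27>
after step 7 (#8 push(62)): stack <95,31,50,84,63,27,62>
after step 8 (#7 pop() → 62): stack <95,31,50,84,63,27>
after step 9 (#10 pop() → 27): stack <95,31,50,84,63>
after step 10 (#9 pop() → 63): stack <95,31,50,84>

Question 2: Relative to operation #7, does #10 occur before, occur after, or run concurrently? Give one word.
after

#10 spans [18,20], #7 spans [13,15]
resp(#7)=15 < inv(#10)=18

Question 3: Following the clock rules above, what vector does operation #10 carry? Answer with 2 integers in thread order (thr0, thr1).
(6, 3)

#1 (invocation 1): nothing precedes it; thr1's component alone gives (0, 1)
#2 (invocation 3): nothing precedes it; thr0's component alone gives (1, 0)
merge at #3 (invoked 5): VC(#2)=(1, 0), own-thread bump on thr0 → (2, 0)
merge at #4 (invoked 7): VC(#3)=(2, 0), own-thread bump on thr0 → (3, 0)
merge at #5 (invoked 9): VC(#4)=(3, 0), own-thread bump on thr0 → (4, 0)
merge at #6 (invoked 11): VC(#5)=(4, 0), own-thread bump on thr0 → (5, 0)
merge at #8 (invoked 14): VC(#6)=(5, 0), own-thread bump on thr0 → (6, 0)
merge at #9 (invoked 17): VC(#5)=(4, 0), VC(#8)=(6, 0), own-thread bump on thr0 → (7, 0)
merge at #7 (invoked 13): VC(#1)=(0, 1), VC(#8)=(6, 0), own-thread bump on thr1 → (6, 2)
merge at #10 (invoked 18): VC(#6)=(5, 0), VC(#7)=(6, 2), own-thread bump on thr1 → (6, 3)
target: VC(#10) = (6, 3)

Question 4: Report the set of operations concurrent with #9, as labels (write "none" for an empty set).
#10

#9 runs from 17 to 19; window-overlapping ops are concurrent
#1 [1,2]: before
#2 [3,4]: before
#3 [5,6]: before
#4 [7,8]: before
#5 [9,10]: before
#6 [11,12]: before
#7 [13,15]: before
#8 [14,16]: before
#10 [18,20]: concurrent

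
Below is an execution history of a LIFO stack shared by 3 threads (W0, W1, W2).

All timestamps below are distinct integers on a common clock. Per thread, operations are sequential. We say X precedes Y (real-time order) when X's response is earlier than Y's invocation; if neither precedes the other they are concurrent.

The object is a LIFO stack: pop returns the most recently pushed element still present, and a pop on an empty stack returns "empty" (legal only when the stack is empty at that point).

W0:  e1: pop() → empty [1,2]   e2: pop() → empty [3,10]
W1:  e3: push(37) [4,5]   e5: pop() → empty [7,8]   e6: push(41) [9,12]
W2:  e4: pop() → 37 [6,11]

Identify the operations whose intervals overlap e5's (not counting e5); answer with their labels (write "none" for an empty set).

e2, e4

e5 spans [7,8]; an op avoiding the whole window 7..8 is ordered, any other is concurrent
e1 [1,2]: before
e2 [3,10]: concurrent
e3 [4,5]: before
e4 [6,11]: concurrent
e6 [9,12]: after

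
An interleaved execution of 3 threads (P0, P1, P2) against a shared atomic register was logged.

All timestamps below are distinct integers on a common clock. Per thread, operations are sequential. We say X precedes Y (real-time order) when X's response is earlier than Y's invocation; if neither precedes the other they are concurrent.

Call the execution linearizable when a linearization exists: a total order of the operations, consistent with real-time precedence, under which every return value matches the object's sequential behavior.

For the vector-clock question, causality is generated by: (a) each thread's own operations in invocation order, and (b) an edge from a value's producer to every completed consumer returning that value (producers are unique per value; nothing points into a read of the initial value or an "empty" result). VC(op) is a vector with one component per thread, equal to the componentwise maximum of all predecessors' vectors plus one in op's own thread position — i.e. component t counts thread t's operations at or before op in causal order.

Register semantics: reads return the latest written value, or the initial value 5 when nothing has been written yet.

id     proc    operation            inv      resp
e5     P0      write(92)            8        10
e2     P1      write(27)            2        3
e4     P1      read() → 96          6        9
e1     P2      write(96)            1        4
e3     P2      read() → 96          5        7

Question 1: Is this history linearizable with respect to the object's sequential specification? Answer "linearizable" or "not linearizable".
linearizable

a witness: e2, e1, e3, e4, e5
1. e2 write(27), leaving value 27
2. e1 write(96), leaving value 96
3. e3 read() → 96, leaving value 96
4. e4 read() → 96, leaving value 96
5. e5 write(92), leaving value 92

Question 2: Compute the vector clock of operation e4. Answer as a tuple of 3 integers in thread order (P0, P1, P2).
(0, 2, 1)

e1, invoked 1, has no incoming edges; only P2's bump applies → (0, 0, 1)
e2, invoked 2, has no incoming edges; only P1's bump applies → (0, 1, 0)
e5, invoked 8, has no incoming edges; only P0's bump applies → (1, 0, 0)
merge at e3 (invoked 5): VC(e1)=(0, 0, 1), own-thread bump on P2 → (0, 0, 2)
merge at e4 (invoked 6): VC(e1)=(0, 0, 1), VC(e2)=(0, 1, 0), own-thread bump on P1 → (0, 2, 1)
target: VC(e4) = (0, 2, 1)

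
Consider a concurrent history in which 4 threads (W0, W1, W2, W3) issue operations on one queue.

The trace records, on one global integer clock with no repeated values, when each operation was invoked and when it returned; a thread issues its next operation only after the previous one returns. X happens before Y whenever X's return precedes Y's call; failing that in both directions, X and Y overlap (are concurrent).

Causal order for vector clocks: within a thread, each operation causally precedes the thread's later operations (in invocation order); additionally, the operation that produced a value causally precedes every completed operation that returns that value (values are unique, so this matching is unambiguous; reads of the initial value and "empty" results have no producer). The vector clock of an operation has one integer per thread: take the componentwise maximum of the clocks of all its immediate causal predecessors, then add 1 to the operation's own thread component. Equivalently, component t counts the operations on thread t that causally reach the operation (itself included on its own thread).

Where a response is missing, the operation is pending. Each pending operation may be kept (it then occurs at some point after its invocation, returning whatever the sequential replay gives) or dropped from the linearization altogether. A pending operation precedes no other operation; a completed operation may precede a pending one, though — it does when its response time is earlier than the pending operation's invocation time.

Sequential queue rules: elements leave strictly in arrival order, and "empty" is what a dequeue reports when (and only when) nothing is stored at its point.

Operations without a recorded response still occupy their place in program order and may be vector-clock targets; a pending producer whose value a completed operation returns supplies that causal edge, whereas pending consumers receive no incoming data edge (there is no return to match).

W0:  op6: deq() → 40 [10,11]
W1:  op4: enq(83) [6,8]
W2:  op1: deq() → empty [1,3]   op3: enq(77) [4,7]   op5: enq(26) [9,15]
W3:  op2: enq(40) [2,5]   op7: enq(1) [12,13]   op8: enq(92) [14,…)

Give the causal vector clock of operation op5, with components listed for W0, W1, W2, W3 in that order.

VC(op2, invoked at 2): no causal predecessors; +1 on W3 → (0, 0, 0, 1)
VC(op1, invoked at 1): no causal predecessors; +1 on W2 → (0, 0, 1, 0)
VC(op4, invoked at 6): no causal predecessors; +1 on W1 → (0, 1, 0, 0)
invoked at 12, op7 merges VC(op2)=(0, 0, 0, 1) and bumps W3's slot → (0, 0, 0, 2)
invoked at 4, op3 merges VC(op1)=(0, 0, 1, 0) and bumps W2's slot → (0, 0, 2, 0)
invoked at 10, op6 merges VC(op2)=(0, 0, 0, 1) and bumps W0's slot → (1, 0, 0, 1)
invoked at 14, op8 merges VC(op7)=(0, 0, 0, 2) and bumps W3's slot → (0, 0, 0, 3)
invoked at 9, op5 merges VC(op3)=(0, 0, 2, 0) and bumps W2's slot → (0, 0, 3, 0)
target: VC(op5) = (0, 0, 3, 0)

(0, 0, 3, 0)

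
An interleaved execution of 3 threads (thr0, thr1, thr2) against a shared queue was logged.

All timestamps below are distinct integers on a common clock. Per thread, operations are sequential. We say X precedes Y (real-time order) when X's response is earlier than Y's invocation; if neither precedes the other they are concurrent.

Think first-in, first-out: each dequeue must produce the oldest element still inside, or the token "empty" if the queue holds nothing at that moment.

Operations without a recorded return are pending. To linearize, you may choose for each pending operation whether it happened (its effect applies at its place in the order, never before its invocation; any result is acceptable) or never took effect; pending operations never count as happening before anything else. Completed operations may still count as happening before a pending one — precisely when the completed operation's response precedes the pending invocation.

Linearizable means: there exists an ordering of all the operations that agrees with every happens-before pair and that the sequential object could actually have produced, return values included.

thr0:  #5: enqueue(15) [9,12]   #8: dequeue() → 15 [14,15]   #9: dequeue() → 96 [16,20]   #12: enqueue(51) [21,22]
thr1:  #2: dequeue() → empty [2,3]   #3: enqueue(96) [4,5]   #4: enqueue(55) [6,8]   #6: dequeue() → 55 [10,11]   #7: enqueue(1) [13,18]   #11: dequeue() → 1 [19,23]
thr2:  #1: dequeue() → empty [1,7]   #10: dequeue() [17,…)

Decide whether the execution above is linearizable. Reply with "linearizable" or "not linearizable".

not linearizable

cut after 10 events: linearizable; cut after 11 events (#6 responds, time 11): not linearizable
checked exhaustively: 4 real-time-consistent orders of 5 completed operations, zero legal queue replays
completion choices over the 1 pending operation (#5) were checked; none helps
take #1, #2, #3, #4, #6 (pending dropped): step 5 already fails, because #6 dequeue() → 55 cannot occur there
take #2, #1, #3, #4, #6 (pending dropped): step 5 already fails, because #6 dequeue() → 55 cannot occur there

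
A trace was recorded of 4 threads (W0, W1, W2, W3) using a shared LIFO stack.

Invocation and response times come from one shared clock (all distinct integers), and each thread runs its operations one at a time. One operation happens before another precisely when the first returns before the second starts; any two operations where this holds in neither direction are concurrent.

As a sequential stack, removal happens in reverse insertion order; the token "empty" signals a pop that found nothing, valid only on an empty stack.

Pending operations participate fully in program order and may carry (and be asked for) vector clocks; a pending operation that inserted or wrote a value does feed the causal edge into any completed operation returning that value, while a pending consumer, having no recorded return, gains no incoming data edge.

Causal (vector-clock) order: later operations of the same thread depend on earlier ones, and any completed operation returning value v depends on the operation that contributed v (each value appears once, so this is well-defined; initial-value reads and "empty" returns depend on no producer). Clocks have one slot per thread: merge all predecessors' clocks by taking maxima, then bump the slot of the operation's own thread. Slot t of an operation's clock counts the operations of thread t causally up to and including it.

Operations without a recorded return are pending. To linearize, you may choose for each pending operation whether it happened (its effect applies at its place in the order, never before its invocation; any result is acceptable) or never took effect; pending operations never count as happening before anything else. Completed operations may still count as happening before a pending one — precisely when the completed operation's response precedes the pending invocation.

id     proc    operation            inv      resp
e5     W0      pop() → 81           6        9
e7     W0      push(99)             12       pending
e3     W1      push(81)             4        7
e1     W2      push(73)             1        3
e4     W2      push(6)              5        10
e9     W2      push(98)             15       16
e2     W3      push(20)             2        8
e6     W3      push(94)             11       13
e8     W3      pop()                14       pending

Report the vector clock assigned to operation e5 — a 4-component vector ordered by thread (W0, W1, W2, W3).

(1, 1, 0, 0)

e2, invoked 2, has no incoming edges; only W3's bump applies → (0, 0, 0, 1)
e1, invoked 1, has no incoming edges; only W2's bump applies → (0, 0, 1, 0)
e3, invoked 4, has no incoming edges; only W1's bump applies → (0, 1, 0, 0)
merge at e6 (invoked 11): VC(e2)=(0, 0, 0, 1), own-thread bump on W3 → (0, 0, 0, 2)
merge at e4 (invoked 5): VC(e1)=(0, 0, 1, 0), own-thread bump on W2 → (0, 0, 2, 0)
merge at e5 (invoked 6): VC(e3)=(0, 1, 0, 0), own-thread bump on W0 → (1, 1, 0, 0)
merge at e8 (invoked 14): VC(e6)=(0, 0, 0, 2), own-thread bump on W3 → (0, 0, 0, 3)
merge at e9 (invoked 15): VC(e4)=(0, 0, 2, 0), own-thread bump on W2 → (0, 0, 3, 0)
merge at e7 (invoked 12): VC(e5)=(1, 1, 0, 0), own-thread bump on W0 → (2, 1, 0, 0)
target: VC(e5) = (1, 1, 0, 0)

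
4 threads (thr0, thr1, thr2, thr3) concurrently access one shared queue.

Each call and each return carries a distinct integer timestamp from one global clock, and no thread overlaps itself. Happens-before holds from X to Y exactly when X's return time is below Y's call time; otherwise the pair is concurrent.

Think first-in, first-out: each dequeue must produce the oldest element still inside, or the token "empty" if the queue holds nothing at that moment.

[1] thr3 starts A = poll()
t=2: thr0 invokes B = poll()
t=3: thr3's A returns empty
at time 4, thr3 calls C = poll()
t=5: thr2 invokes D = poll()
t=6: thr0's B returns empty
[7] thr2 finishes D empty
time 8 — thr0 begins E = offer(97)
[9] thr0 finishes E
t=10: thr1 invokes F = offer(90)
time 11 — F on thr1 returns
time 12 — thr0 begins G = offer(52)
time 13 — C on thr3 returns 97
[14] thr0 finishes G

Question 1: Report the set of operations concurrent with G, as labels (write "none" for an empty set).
Answer: C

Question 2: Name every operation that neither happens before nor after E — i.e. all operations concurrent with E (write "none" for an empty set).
Answer: C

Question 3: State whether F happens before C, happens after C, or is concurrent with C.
Answer: concurrent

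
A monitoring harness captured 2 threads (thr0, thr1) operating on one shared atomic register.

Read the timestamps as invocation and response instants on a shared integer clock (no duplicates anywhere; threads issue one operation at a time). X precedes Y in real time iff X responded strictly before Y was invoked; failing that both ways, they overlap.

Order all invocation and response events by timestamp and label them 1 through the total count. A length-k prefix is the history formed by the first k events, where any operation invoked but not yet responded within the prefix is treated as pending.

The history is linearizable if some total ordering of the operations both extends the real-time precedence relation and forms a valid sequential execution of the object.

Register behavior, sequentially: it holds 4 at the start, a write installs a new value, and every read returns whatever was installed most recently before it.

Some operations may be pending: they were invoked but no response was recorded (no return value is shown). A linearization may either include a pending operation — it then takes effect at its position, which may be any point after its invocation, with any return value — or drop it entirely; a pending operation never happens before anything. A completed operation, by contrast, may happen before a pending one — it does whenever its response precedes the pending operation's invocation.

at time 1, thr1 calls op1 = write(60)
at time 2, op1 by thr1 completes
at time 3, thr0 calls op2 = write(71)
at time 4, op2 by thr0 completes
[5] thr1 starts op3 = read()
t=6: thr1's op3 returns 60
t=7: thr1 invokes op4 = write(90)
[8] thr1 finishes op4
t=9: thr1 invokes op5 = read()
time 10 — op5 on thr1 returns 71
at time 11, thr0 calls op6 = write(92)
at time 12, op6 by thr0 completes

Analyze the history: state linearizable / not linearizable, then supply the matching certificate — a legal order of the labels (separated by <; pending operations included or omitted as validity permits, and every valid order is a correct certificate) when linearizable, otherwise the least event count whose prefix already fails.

the violation lands at event 6, op3's response at time 6: events 1..5 linearize, events 1..6 do not
exhaustive check: the 3 completed atomic register ops admit one real-time order; illegal
one such order, op1, op2, op3, breaks at step 3 where op3 read() → 60 is illegal

not linearizable — minimal violating prefix: 6 events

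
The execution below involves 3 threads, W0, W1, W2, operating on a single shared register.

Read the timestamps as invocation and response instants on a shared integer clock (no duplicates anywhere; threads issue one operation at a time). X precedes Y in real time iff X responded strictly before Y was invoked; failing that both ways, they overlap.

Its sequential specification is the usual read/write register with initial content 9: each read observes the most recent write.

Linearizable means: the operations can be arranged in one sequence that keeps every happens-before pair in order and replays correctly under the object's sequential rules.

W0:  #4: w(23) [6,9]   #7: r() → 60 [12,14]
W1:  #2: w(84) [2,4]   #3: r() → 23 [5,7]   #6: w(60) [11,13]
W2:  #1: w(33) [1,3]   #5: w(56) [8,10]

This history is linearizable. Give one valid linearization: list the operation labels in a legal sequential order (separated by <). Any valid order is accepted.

1. #1 w(33), leaving value 33
2. #2 w(84), leaving value 84
3. #4 w(23), leaving value 23
4. #3 r() → 23, leaving value 23
5. #5 w(56), leaving value 56
6. #6 w(60), leaving value 60
7. #7 r() → 60, leaving value 60

#1 < #2 < #4 < #3 < #5 < #6 < #7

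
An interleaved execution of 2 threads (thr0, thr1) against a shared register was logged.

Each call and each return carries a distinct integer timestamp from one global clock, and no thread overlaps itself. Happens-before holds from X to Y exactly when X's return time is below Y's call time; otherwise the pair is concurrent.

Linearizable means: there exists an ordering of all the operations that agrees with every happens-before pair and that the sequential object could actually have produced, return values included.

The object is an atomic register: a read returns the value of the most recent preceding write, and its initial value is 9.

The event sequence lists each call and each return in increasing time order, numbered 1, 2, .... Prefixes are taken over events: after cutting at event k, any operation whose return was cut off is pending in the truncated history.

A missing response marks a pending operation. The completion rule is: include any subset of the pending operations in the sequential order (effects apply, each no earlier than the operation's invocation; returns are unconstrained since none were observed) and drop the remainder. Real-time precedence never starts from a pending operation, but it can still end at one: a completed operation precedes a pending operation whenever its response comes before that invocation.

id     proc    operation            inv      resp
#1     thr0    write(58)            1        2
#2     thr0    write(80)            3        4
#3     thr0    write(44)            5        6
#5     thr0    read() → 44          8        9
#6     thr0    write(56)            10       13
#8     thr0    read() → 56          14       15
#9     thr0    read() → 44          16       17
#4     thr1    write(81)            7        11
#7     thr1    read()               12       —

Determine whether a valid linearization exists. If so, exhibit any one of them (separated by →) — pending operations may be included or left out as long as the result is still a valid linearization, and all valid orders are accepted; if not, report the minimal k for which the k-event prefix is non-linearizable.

not linearizable — minimal violating prefix: 17 events

the violation lands at event 17, #9's response at time 17: events 1..16 linearize, events 1..17 do not
3 orders of the 8 completed register ops respect real time; none is legal
include/drop combinations of the 1 pending operation (#7) were all tried; none helps
sample order #1, #2, #3, #4, #5, #6, #8, #9 (pending dropped) stalls at step 5 — #5 read() → 44 has no legal effect
sample order #1, #2, #3, #5, #4, #6, #8, #9 (pending dropped) stalls at step 8 — #9 read() → 44 has no legal effect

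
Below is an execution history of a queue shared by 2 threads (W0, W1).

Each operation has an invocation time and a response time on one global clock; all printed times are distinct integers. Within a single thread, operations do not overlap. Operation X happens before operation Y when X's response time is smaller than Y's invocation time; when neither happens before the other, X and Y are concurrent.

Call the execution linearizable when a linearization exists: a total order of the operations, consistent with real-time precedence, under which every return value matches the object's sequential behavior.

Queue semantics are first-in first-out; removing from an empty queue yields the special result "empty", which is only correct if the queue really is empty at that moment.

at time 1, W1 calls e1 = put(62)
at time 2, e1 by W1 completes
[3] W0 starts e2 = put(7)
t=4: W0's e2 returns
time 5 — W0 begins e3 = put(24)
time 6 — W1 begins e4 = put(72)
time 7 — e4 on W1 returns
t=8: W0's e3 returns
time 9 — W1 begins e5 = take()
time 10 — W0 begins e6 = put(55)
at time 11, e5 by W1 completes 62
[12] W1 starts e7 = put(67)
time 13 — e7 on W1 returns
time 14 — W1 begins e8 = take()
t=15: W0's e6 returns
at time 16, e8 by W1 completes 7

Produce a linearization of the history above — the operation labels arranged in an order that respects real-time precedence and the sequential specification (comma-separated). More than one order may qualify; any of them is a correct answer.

step 1: e1 put(62) — queue <62>
step 2: e2 put(7) — queue <62,7>
step 3: e3 put(24) — queue <62,7,24>
step 4: e4 put(72) — queue <62,7,24,72>
step 5: e5 take() → 62 — queue <7,24,72>
step 6: e6 put(55) — queue <7,24,72,55>
step 7: e7 put(67) — queue <7,24,72,55,67>
step 8: e8 take() → 7 — queue <24,72,55,67>

e1, e2, e3, e4, e5, e6, e7, e8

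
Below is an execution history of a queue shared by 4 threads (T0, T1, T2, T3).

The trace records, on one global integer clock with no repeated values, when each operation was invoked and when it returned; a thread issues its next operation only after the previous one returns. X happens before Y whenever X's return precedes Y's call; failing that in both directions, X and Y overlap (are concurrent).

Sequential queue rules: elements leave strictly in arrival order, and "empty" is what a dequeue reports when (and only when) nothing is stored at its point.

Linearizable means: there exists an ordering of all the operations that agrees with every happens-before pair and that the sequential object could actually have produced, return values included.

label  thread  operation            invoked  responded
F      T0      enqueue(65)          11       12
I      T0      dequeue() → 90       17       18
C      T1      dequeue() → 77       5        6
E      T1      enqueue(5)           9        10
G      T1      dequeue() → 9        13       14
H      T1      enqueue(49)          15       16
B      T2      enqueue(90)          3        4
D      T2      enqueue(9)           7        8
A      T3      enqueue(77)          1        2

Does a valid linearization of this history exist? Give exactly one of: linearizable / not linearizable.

events 1..13 are fine; event 14 — the response of G at time 14 — makes the prefix non-linearizable
a single order respects real time; the 7 completed queue operations fail replay along it
e.g. A, B, C, D, E, F, G: illegal at step 7, since G dequeue() → 9 cannot apply there

not linearizable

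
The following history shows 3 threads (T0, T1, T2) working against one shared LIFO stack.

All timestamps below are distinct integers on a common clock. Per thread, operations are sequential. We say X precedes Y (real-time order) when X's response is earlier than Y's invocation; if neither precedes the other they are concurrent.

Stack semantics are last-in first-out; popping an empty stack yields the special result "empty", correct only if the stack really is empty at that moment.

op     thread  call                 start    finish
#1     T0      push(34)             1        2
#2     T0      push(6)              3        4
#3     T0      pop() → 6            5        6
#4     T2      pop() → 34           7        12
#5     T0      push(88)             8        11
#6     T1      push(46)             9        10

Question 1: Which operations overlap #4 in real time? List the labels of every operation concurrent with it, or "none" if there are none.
#5, #6

concurrent with #4 ([7,12]): every op whose interval crosses 7..12
#1 [1,2]: before
#2 [3,4]: before
#3 [5,6]: before
#5 [8,11]: concurrent
#6 [9,10]: concurrent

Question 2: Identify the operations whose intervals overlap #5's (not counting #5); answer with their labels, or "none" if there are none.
#4, #6

#5 spans [8,11]: anything still running between times 8 and 11 counts as concurrent
#1 [1,2]: before
#2 [3,4]: before
#3 [5,6]: before
#4 [7,12]: concurrent
#6 [9,10]: concurrent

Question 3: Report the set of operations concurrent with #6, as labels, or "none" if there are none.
#4, #5

overlap test against #6 [9,10]: concurrent iff the interval meets 9..10
#1 [1,2]: before
#2 [3,4]: before
#3 [5,6]: before
#4 [7,12]: concurrent
#5 [8,11]: concurrent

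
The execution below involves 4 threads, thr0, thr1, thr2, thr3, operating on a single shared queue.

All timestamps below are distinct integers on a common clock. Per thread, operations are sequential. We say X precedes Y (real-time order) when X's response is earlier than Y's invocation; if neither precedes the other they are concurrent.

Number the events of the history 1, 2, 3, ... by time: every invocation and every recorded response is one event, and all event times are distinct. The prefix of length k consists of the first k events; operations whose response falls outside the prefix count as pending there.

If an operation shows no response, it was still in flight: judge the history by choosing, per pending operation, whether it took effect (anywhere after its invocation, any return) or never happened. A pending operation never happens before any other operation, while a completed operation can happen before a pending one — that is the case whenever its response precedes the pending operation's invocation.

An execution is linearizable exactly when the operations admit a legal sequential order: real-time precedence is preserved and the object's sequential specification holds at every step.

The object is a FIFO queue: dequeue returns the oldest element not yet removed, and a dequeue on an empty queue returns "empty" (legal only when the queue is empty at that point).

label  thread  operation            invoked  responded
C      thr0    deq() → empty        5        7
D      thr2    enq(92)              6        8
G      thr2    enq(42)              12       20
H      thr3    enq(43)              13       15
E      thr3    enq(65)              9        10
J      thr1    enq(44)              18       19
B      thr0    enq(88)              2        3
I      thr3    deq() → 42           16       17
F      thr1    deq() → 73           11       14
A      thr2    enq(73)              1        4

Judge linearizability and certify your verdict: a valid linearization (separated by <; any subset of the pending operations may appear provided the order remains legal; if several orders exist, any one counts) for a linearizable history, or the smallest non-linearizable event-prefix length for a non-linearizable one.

not linearizable — minimal violating prefix: 7 events

events 1..6 are fine; event 7 — the response of C at time 7 — makes the prefix non-linearizable
checked exhaustively: 2 real-time-consistent orders of 3 completed operations, zero legal queue replays
no escape via the 1 pending operation (D): every completion choice fails
sample order A, B, C (pending dropped) stalls at step 3 — C deq() → empty has no legal effect
sample order B, A, C (pending dropped) stalls at step 3 — C deq() → empty has no legal effect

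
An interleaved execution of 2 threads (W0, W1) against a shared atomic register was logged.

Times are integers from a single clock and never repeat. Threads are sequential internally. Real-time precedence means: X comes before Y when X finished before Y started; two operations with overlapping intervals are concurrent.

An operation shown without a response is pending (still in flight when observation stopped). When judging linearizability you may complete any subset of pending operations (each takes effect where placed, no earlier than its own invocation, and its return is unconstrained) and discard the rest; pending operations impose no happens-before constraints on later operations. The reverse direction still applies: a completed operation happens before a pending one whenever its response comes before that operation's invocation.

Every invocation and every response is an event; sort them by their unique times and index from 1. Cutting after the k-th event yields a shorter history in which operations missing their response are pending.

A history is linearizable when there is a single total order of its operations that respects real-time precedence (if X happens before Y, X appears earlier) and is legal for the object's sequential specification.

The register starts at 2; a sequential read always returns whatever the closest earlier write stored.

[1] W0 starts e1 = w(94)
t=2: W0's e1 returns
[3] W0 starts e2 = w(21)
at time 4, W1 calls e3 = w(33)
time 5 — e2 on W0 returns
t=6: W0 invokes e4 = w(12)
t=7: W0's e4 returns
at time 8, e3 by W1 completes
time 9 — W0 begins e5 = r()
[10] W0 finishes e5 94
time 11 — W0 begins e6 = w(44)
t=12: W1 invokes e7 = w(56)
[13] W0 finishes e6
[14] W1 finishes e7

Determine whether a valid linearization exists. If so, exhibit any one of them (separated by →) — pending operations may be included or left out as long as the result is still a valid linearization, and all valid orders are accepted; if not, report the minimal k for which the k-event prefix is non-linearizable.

not linearizable — minimal violating prefix: 10 events

already the first 10 events (up to e5's response at time 10) admit no linearization; the first 9 still do
3 orders of the 5 completed atomic register ops respect real time; none is legal
for example e1, e2, e3, e4, e5 fails at step 5: e5 r() → 94 is not legal there
for example e1, e2, e4, e3, e5 fails at step 5: e5 r() → 94 is not legal there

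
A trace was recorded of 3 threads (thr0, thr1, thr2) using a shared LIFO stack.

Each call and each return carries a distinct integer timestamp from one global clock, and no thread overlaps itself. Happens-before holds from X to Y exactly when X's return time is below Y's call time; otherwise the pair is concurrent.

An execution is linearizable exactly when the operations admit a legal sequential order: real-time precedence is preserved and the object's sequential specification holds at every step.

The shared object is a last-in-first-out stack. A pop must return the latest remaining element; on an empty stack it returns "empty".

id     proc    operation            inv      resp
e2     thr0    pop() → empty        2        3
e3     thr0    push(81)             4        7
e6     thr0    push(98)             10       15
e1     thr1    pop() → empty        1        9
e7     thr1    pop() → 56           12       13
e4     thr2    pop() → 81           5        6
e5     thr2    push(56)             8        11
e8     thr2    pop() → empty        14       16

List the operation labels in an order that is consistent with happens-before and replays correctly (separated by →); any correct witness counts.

after step 1 (e1 pop() → empty): stack <>
after step 2 (e2 pop() → empty): stack <>
after step 3 (e3 push(81)): stack <81>
after step 4 (e4 pop() → 81): stack <>
after step 5 (e5 push(56)): stack <56>
after step 6 (e7 pop() → 56): stack <>
after step 7 (e8 pop() → empty): stack <>
after step 8 (e6 push(98)): stack <98>

e1 → e2 → e3 → e4 → e5 → e7 → e8 → e6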